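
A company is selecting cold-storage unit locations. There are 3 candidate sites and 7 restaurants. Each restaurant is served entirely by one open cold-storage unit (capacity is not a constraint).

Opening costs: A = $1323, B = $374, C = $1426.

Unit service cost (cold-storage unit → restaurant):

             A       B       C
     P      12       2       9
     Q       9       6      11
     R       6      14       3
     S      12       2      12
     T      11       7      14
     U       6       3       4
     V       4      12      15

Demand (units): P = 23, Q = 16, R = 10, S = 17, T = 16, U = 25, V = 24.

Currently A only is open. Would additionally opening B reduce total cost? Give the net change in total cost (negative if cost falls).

Current service cost with {A}: 1106.
Adding B: each restaurant re-picks its cheapest; new service cost 519, saving 587.
Extra fixed cost: 374. Net change = 374 − 587 = -213.
(Totals: 2429 → 2216.)

Yes — net change −213 (cost falls by 213).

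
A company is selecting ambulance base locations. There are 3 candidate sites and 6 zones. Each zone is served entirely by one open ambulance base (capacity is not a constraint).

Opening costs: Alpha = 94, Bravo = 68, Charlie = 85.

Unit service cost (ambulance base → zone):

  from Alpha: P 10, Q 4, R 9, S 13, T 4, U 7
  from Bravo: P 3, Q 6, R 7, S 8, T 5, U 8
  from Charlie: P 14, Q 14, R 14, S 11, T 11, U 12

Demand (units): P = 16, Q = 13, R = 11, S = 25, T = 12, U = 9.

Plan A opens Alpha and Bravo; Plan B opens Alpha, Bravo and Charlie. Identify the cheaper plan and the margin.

Plan A: {Alpha, Bravo}: P→Bravo 3·16=48, Q→Alpha 4·13=52, R→Bravo 7·11=77, S→Bravo 8·25=200, T→Alpha 4·12=48, U→Alpha 7·9=63. Service 488; fixed 162; total 650.
Plan B: {Alpha, Bravo, Charlie}: P→Bravo 3·16=48, Q→Alpha 4·13=52, R→Bravo 7·11=77, S→Bravo 8·25=200, T→Alpha 4·12=48, U→Alpha 7·9=63. Service 488; fixed 247; total 735.
Difference: |650 − 735| = 85.

Plan A is cheaper by 85.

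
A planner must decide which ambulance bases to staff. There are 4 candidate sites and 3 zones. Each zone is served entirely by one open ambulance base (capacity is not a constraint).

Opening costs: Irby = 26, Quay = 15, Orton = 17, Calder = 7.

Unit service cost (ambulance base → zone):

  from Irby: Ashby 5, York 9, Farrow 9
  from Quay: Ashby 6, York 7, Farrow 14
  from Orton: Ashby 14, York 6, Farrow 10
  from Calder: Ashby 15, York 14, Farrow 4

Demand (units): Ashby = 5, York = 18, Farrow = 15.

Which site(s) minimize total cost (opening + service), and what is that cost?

For any fixed open set, each zone goes to its cheapest open site; total = fixed + service.
{Quay, Orton, Calder}: Ashby→Quay 6·5=30, York→Orton 6·18=108, Farrow→Calder 4·15=60. Service 198; fixed 39; total 237.
{Quay, Calder}: service 216 + fixed 22 = 238
{Irby, Orton, Calder}: service 193 + fixed 50 = 243
{Irby, Quay, Orton, Calder}: service 193 + fixed 65 = 258
No other subset beats 237.

Open Quay, Orton and Calder; minimum total cost 237.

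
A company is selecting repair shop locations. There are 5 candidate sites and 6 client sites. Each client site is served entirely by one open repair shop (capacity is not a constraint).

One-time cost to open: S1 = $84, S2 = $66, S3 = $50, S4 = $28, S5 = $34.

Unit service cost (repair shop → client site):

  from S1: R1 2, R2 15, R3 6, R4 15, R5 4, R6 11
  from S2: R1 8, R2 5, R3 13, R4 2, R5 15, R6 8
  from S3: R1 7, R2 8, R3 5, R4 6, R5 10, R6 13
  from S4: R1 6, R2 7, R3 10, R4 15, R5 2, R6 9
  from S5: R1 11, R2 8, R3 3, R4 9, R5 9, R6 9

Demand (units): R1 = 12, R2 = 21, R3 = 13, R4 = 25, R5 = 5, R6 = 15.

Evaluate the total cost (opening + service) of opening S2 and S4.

Total cost: 581

Each client site is assigned to its cheapest site among the open ones.
{S2, S4}: R1→S4 6·12=72, R2→S2 5·21=105, R3→S4 10·13=130, R4→S2 2·25=50, R5→S4 2·5=10, R6→S2 8·15=120. Service 487; fixed 94; total 581.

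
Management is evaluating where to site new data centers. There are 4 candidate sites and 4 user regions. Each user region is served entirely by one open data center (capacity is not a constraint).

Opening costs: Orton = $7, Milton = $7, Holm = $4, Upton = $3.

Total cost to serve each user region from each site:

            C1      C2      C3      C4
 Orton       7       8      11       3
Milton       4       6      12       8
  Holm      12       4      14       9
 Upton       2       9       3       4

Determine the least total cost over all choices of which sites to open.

Minimum total cost: 20

For any fixed open set, each user region goes to its cheapest open site; total = fixed + service.
{Holm, Upton}: C1→Upton 2, C2→Holm 4, C3→Upton 3, C4→Upton 4. Service 13; fixed 7; total 20.
{Upton}: C1→Upton 2, C2→Upton 9, C3→Upton 3, C4→Upton 4. Service 18; fixed 3; total 21.
{Milton, Upton}: service 15 + fixed 10 = 25
{Orton, Milton, Holm, Upton}: service 12 + fixed 21 = 33
No other subset beats 20.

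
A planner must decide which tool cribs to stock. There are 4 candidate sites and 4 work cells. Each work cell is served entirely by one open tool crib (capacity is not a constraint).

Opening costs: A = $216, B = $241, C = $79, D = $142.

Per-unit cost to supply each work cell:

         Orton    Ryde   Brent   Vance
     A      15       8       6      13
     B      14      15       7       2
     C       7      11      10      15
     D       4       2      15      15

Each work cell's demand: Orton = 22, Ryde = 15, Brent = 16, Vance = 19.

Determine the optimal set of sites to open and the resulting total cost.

For any fixed open set, each work cell goes to its cheapest open site; total = fixed + service.
{B, D}: Orton→D 4·22=88, Ryde→D 2·15=30, Brent→B 7·16=112, Vance→B 2·19=38. Service 268; fixed 383; total 651.
{B, C, D}: Orton→D 4·22=88, Ryde→D 2·15=30, Brent→B 7·16=112, Vance→B 2·19=38. Service 268; fixed 462; total 730.
{C, D}: service 563 + fixed 221 = 784
{A, B, C, D}: service 252 + fixed 678 = 930
No other subset beats 651.

Open B and D; minimum total cost 651.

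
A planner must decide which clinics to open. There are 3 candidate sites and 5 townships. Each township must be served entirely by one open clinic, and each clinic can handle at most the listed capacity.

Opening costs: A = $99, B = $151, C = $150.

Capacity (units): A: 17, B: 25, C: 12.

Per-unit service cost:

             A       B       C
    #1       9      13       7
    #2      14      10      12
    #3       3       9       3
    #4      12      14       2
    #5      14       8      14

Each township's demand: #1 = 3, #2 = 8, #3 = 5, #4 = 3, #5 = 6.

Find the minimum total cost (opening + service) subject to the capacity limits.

Minimum total cost: 405

Open {B}: #1→B 13·3=39, #2→B 10·8=80, #3→B 9·5=45, #4→B 14·3=42, #5→B 8·6=48.
Loads: B carries 25/25. Service 254; fixed 151; total 405.
Next best feasible plan costs 456.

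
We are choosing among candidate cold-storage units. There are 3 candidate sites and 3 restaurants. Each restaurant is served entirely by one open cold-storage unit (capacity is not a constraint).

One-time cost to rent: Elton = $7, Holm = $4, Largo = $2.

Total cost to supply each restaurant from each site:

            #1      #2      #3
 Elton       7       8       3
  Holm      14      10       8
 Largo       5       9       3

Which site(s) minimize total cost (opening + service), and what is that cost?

Open Largo only; minimum total cost 19.

For any fixed open set, each restaurant goes to its cheapest open site; total = fixed + service.
{Largo}: #1→Largo 5, #2→Largo 9, #3→Largo 3. Service 17; fixed 2; total 19.
{Holm, Largo}: #1→Largo 5, #2→Largo 9, #3→Largo 3. Service 17; fixed 6; total 23.
{Elton}: service 18 + fixed 7 = 25
{Elton, Holm, Largo}: service 16 + fixed 13 = 29
No other subset beats 19.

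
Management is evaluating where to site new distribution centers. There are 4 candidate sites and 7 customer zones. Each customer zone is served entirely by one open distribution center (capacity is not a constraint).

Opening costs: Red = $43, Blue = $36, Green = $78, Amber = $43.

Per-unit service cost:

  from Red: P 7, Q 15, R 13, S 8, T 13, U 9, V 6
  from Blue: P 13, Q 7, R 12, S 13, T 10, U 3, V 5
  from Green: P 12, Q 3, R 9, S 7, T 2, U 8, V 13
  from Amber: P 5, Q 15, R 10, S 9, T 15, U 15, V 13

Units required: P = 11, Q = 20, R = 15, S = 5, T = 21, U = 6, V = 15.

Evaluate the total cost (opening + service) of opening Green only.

Total cost: 725

Each customer zone is assigned to its cheapest site among the open ones.
{Green}: P→Green 12·11=132, Q→Green 3·20=60, R→Green 9·15=135, S→Green 7·5=35, T→Green 2·21=42, U→Green 8·6=48, V→Green 13·15=195. Service 647; fixed 78; total 725.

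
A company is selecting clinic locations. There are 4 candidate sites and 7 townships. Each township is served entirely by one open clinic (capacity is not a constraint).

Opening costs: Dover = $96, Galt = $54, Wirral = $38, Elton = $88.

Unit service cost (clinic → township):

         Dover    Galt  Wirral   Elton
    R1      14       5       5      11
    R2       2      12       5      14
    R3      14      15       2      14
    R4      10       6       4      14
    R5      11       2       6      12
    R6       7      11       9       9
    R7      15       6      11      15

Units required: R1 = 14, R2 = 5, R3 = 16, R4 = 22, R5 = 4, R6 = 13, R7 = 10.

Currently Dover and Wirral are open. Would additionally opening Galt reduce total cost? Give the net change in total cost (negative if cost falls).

Yes — net change −12 (cost falls by 12).

Current service cost with {Dover, Wirral}: 425.
Adding Galt: each township re-picks its cheapest; new service cost 359, saving 66.
Extra fixed cost: 54. Net change = 54 − 66 = -12.
(Totals: 559 → 547.)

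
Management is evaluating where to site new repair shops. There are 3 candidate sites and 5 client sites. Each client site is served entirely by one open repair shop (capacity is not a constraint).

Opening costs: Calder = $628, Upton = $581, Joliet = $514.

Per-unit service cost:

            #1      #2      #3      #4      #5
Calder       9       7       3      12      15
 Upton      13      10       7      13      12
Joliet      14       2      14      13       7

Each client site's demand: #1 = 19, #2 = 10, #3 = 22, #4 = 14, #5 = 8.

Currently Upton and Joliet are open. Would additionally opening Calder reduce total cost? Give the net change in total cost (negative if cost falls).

Current service cost with {Upton, Joliet}: 659.
Adding Calder: each client site re-picks its cheapest; new service cost 481, saving 178.
Extra fixed cost: 628. Net change = 628 − 178 = 450.
(Totals: 1754 → 2204.)

No — net change +450 (cost rises by 450).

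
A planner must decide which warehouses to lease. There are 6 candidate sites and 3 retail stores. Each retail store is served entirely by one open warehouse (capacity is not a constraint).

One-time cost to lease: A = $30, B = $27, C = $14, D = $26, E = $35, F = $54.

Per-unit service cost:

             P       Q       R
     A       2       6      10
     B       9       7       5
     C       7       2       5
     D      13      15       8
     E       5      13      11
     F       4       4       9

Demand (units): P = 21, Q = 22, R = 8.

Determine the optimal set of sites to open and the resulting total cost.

Open A and C; minimum total cost 170.

For any fixed open set, each retail store goes to its cheapest open site; total = fixed + service.
{A, C}: P→A 2·21=42, Q→C 2·22=44, R→C 5·8=40. Service 126; fixed 44; total 170.
{A, C, D}: service 126 + fixed 70 = 196
{A, B, C}: P→A 2·21=42, Q→C 2·22=44, R→B 5·8=40. Service 126; fixed 71; total 197.
{A, B, C, D, E, F}: P→A 2·21=42, Q→C 2·22=44, R→B 5·8=40. Service 126; fixed 186; total 312.
No other subset beats 170.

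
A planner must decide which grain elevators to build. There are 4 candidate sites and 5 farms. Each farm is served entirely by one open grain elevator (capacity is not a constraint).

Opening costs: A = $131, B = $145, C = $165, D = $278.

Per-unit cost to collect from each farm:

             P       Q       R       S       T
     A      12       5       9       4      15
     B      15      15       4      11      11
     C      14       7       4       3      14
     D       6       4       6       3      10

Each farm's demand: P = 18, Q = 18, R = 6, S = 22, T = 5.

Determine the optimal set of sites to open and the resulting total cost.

Open D only; minimum total cost 610.

For any fixed open set, each farm goes to its cheapest open site; total = fixed + service.
{D}: P→D 6·18=108, Q→D 4·18=72, R→D 6·6=36, S→D 3·22=66, T→D 10·5=50. Service 332; fixed 278; total 610.
{A}: service 523 + fixed 131 = 654
{C}: service 538 + fixed 165 = 703
{A, B, C, D}: P→D 6·18=108, Q→D 4·18=72, R→B 4·6=24, S→C 3·22=66, T→D 10·5=50. Service 320; fixed 719; total 1039.
No other subset beats 610.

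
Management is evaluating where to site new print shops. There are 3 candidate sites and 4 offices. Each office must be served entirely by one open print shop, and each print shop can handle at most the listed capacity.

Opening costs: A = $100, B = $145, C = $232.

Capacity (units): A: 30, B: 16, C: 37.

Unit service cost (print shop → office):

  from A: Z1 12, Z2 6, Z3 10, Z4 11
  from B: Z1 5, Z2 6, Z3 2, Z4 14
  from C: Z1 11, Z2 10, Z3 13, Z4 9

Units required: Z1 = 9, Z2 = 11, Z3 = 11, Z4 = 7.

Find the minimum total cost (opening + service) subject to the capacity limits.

Open {A, B}: Z1→A 12·9=108, Z2→A 6·11=66, Z3→B 2·11=22, Z4→A 11·7=77.
Loads: A carries 27/30, B carries 11/16. Service 273; fixed 245; total 518.
Next best feasible plan costs 543.

Minimum total cost: 518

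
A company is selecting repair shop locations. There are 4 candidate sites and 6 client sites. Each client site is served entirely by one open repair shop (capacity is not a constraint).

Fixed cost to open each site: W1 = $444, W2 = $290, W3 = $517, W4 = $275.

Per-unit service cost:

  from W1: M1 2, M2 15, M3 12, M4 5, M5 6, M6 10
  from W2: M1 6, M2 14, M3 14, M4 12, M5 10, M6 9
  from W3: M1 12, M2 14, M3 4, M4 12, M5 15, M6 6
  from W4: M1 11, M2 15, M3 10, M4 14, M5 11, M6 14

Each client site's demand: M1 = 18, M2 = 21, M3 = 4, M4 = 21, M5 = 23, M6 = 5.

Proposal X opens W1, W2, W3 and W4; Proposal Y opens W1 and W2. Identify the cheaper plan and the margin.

Proposal X: {W1, W2, W3, W4}: M1→W1 2·18=36, M2→W2 14·21=294, M3→W3 4·4=16, M4→W1 5·21=105, M5→W1 6·23=138, M6→W3 6·5=30. Service 619; fixed 1526; total 2145.
Proposal Y: {W1, W2}: M1→W1 2·18=36, M2→W2 14·21=294, M3→W1 12·4=48, M4→W1 5·21=105, M5→W1 6·23=138, M6→W2 9·5=45. Service 666; fixed 734; total 1400.
Difference: |2145 − 1400| = 745.

Proposal Y is cheaper by 745.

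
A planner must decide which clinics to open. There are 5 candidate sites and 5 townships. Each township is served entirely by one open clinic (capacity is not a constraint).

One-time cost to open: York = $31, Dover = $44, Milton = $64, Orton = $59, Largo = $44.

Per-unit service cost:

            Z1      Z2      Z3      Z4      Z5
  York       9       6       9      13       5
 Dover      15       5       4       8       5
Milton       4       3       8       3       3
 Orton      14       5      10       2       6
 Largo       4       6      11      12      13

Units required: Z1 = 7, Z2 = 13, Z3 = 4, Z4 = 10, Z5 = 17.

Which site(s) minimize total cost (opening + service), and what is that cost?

For any fixed open set, each township goes to its cheapest open site; total = fixed + service.
{Milton}: Z1→Milton 4·7=28, Z2→Milton 3·13=39, Z3→Milton 8·4=32, Z4→Milton 3·10=30, Z5→Milton 3·17=51. Service 180; fixed 64; total 244.
{Dover, Milton}: service 164 + fixed 108 = 272
{York, Milton}: service 180 + fixed 95 = 275
{York, Dover, Milton, Orton, Largo}: service 154 + fixed 242 = 396
No other subset beats 244.

Open Milton only; minimum total cost 244.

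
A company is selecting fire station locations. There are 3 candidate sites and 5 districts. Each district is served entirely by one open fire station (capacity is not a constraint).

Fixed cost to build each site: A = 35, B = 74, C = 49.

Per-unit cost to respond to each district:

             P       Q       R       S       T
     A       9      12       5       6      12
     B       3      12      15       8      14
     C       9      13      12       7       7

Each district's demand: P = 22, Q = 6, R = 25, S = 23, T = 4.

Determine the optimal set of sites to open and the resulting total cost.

Open A and B; minimum total cost 558.

For any fixed open set, each district goes to its cheapest open site; total = fixed + service.
{A, B}: P→B 3·22=66, Q→A 12·6=72, R→A 5·25=125, S→A 6·23=138, T→A 12·4=48. Service 449; fixed 109; total 558.
{A, B, C}: service 429 + fixed 158 = 587
{A}: service 581 + fixed 35 = 616
No other subset beats 558.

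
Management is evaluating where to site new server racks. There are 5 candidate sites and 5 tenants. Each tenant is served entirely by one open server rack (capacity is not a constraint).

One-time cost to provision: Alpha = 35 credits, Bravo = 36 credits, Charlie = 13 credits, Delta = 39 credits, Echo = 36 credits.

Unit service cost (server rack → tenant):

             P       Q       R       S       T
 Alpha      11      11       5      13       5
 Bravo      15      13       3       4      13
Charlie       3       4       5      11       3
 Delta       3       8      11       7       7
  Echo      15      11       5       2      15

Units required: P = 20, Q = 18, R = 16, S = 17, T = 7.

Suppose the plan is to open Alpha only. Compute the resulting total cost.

Each tenant is assigned to its cheapest site among the open ones.
{Alpha}: P→Alpha 11·20=220, Q→Alpha 11·18=198, R→Alpha 5·16=80, S→Alpha 13·17=221, T→Alpha 5·7=35. Service 754; fixed 35; total 789.

Total cost: 789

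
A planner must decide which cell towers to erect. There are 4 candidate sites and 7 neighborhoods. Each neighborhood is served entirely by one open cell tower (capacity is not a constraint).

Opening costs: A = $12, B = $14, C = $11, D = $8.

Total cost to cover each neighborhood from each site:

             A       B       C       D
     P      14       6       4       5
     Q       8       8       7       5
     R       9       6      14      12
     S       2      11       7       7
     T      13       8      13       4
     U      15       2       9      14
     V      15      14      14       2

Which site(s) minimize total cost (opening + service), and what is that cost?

For any fixed open set, each neighborhood goes to its cheapest open site; total = fixed + service.
{B, D}: P→D 5, Q→D 5, R→B 6, S→D 7, T→D 4, U→B 2, V→D 2. Service 31; fixed 22; total 53.
{D}: P→D 5, Q→D 5, R→D 12, S→D 7, T→D 4, U→D 14, V→D 2. Service 49; fixed 8; total 57.
{A, B, D}: service 26 + fixed 34 = 60
{A, B, C, D}: P→C 4, Q→D 5, R→B 6, S→A 2, T→D 4, U→B 2, V→D 2. Service 25; fixed 45; total 70.
No other subset beats 53.

Open B and D; minimum total cost 53.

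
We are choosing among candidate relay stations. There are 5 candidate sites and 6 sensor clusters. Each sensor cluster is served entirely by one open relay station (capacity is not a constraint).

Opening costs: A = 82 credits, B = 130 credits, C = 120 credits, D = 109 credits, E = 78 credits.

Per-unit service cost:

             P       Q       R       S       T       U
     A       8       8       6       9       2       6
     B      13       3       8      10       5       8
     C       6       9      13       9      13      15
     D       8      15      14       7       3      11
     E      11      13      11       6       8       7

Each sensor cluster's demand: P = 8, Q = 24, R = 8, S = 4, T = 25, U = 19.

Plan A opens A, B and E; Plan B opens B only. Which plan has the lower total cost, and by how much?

Plan A: {A, B, E}: P→A 8·8=64, Q→B 3·24=72, R→A 6·8=48, S→E 6·4=24, T→A 2·25=50, U→A 6·19=114. Service 372; fixed 290; total 662.
Plan B: {B}: P→B 13·8=104, Q→B 3·24=72, R→B 8·8=64, S→B 10·4=40, T→B 5·25=125, U→B 8·19=152. Service 557; fixed 130; total 687.
Difference: |662 − 687| = 25.

Plan A is cheaper by 25.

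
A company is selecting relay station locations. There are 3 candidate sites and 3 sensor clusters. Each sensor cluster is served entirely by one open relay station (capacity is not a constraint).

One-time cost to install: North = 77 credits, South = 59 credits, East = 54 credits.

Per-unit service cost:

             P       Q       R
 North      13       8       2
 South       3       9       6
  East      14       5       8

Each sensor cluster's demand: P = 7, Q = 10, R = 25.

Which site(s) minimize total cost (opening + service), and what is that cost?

For any fixed open set, each sensor cluster goes to its cheapest open site; total = fixed + service.
{North, South}: P→South 3·7=21, Q→North 8·10=80, R→North 2·25=50. Service 151; fixed 136; total 287.
{North}: service 221 + fixed 77 = 298
{North, South, East}: service 121 + fixed 190 = 311
{East}: service 348 + fixed 54 = 402
(All 7 nonempty subsets were checked; North and South is lowest.)

Open North and South; minimum total cost 287.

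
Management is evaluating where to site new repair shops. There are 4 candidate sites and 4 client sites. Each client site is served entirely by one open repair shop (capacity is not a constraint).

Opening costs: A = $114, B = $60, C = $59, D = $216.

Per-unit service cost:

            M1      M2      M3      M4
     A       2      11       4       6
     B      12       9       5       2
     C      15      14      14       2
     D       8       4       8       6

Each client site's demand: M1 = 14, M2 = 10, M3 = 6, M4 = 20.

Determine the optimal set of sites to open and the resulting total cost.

Open A and B; minimum total cost 356.

For any fixed open set, each client site goes to its cheapest open site; total = fixed + service.
{A, B}: M1→A 2·14=28, M2→B 9·10=90, M3→A 4·6=24, M4→B 2·20=40. Service 182; fixed 174; total 356.
{A, C}: service 202 + fixed 173 = 375
{B}: service 328 + fixed 60 = 388
{A, B, C, D}: M1→A 2·14=28, M2→D 4·10=40, M3→A 4·6=24, M4→B 2·20=40. Service 132; fixed 449; total 581.
No other subset beats 356.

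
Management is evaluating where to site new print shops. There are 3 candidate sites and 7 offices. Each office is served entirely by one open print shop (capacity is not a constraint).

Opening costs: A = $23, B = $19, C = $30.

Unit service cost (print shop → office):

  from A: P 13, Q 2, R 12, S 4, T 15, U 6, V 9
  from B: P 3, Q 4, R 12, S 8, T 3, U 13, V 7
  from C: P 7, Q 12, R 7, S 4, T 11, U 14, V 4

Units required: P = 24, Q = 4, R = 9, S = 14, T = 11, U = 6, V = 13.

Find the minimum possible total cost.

For any fixed open set, each office goes to its cheapest open site; total = fixed + service.
{A, B, C}: P→B 3·24=72, Q→A 2·4=8, R→C 7·9=63, S→A 4·14=56, T→B 3·11=33, U→A 6·6=36, V→C 4·13=52. Service 320; fixed 72; total 392.
{B, C}: service 370 + fixed 49 = 419
{A, B}: service 404 + fixed 42 = 446
{B}: service 510 + fixed 19 = 529
No other subset beats 392.

Minimum total cost: 392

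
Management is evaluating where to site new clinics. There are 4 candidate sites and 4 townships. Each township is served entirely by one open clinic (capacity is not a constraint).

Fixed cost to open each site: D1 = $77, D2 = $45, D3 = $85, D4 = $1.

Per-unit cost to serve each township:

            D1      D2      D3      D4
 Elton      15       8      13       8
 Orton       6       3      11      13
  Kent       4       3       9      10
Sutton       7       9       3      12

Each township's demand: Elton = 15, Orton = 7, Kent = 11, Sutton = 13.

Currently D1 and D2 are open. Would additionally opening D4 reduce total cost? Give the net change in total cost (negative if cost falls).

No — net change +1 (cost rises by 1).

Current service cost with {D1, D2}: 265.
Adding D4: each township re-picks its cheapest; new service cost 265, saving 0.
Extra fixed cost: 1. Net change = 1 − 0 = 1.
(Totals: 387 → 388.)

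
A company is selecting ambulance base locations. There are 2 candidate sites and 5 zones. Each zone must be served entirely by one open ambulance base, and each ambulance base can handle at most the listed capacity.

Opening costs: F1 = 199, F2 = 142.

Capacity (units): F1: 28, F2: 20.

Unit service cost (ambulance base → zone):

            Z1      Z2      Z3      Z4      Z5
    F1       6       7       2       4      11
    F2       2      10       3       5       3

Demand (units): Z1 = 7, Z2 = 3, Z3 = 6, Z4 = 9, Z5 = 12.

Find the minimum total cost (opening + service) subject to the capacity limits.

Minimum total cost: 460

Open {F1, F2}: Z1→F2 2·7=14, Z2→F1 7·3=21, Z3→F1 2·6=12, Z4→F1 4·9=36, Z5→F2 3·12=36.
Loads: F1 carries 18/28, F2 carries 19/20. Service 119; fixed 341; total 460.
Next best feasible plan costs 488.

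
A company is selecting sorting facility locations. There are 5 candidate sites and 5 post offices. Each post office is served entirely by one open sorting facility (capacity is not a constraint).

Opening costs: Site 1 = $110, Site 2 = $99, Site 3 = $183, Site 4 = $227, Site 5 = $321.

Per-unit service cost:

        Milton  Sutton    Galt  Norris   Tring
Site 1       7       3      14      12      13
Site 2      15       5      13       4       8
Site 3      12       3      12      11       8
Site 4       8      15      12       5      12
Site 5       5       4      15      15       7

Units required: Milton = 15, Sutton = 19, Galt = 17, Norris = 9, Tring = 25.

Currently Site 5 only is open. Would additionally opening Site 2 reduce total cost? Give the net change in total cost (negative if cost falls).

Yes — net change −34 (cost falls by 34).

Current service cost with {Site 5}: 716.
Adding Site 2: each post office re-picks its cheapest; new service cost 583, saving 133.
Extra fixed cost: 99. Net change = 99 − 133 = -34.
(Totals: 1037 → 1003.)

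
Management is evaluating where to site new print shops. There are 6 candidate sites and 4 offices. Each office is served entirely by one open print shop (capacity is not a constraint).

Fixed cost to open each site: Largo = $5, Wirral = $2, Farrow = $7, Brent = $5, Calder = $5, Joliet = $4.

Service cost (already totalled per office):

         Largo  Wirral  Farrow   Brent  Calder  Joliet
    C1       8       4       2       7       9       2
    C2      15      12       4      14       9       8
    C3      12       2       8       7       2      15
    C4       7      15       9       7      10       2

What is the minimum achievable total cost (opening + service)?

For any fixed open set, each office goes to its cheapest open site; total = fixed + service.
{Wirral, Joliet}: C1→Joliet 2, C2→Joliet 8, C3→Wirral 2, C4→Joliet 2. Service 14; fixed 6; total 20.
{Wirral, Farrow, Joliet}: service 10 + fixed 13 = 23
{Calder, Joliet}: service 14 + fixed 9 = 23
{Largo, Wirral, Farrow, Brent, Calder, Joliet}: C1→Farrow 2, C2→Farrow 4, C3→Wirral 2, C4→Joliet 2. Service 10; fixed 28; total 38.
No other subset beats 20.

Minimum total cost: 20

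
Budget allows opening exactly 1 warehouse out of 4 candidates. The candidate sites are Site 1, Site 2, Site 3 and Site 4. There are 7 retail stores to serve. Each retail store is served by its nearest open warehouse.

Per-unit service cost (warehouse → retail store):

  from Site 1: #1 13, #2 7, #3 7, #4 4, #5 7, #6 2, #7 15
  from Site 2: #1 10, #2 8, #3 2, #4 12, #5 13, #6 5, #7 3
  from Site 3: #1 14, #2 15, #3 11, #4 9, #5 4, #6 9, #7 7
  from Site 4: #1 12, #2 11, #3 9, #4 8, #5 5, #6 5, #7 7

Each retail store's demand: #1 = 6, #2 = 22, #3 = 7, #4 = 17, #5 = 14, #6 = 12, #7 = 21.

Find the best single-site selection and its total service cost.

Choose Site 2 only; total service cost 759.

With exactly 1 open, each retail store uses its cheapest among the chosen.
{Site 2}: #1→Site 2 10·6=60, #2→Site 2 8·22=176, #3→Site 2 2·7=14, #4→Site 2 12·17=204, #5→Site 2 13·14=182, #6→Site 2 5·12=60, #7→Site 2 3·21=63. Service cost 759.
{Site 1}: service cost 786
{Site 4}: service cost 790
Among all 4 size-1 choices, {Site 2} is lowest.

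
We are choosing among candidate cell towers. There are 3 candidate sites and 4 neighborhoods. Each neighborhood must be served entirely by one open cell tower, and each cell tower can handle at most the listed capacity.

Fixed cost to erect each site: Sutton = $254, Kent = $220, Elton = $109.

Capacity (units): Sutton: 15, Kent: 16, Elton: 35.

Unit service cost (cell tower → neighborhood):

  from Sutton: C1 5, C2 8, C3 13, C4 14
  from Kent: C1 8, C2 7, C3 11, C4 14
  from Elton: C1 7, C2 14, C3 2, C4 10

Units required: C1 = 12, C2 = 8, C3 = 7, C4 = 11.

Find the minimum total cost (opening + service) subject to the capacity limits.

Open {Kent, Elton}: C1→Elton 7·12=84, C2→Kent 7·8=56, C3→Elton 2·7=14, C4→Elton 10·11=110.
Loads: Kent carries 8/16, Elton carries 30/35. Service 264; fixed 329; total 593.
Next best feasible plan costs 635.

Minimum total cost: 593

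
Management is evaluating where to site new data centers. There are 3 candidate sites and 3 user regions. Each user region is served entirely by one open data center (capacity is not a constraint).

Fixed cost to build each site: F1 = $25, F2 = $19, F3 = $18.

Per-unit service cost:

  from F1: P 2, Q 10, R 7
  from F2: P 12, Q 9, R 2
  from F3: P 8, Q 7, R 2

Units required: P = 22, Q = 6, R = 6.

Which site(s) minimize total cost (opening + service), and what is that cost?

Open F1 and F3; minimum total cost 141.

For any fixed open set, each user region goes to its cheapest open site; total = fixed + service.
{F1, F3}: P→F1 2·22=44, Q→F3 7·6=42, R→F3 2·6=12. Service 98; fixed 43; total 141.
{F1, F2}: P→F1 2·22=44, Q→F2 9·6=54, R→F2 2·6=12. Service 110; fixed 44; total 154.
{F1, F2, F3}: service 98 + fixed 62 = 160
{F3}: service 230 + fixed 18 = 248
No other subset beats 141.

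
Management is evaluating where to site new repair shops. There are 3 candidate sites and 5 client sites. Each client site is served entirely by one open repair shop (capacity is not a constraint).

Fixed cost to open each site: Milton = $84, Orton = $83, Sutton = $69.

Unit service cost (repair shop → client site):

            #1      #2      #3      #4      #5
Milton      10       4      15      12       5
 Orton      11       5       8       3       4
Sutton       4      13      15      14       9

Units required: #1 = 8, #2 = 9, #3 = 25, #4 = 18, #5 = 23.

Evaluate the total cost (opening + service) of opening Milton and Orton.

Total cost: 629

Each client site is assigned to its cheapest site among the open ones.
{Milton, Orton}: #1→Milton 10·8=80, #2→Milton 4·9=36, #3→Orton 8·25=200, #4→Orton 3·18=54, #5→Orton 4·23=92. Service 462; fixed 167; total 629.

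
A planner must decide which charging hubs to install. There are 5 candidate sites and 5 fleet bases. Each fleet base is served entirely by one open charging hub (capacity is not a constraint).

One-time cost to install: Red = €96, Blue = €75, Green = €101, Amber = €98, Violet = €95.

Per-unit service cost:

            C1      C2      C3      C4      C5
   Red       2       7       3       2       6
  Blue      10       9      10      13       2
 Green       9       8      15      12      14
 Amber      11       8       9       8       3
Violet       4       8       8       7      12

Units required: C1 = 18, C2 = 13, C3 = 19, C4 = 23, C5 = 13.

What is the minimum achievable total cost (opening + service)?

For any fixed open set, each fleet base goes to its cheapest open site; total = fixed + service.
{Red}: C1→Red 2·18=36, C2→Red 7·13=91, C3→Red 3·19=57, C4→Red 2·23=46, C5→Red 6·13=78. Service 308; fixed 96; total 404.
{Red, Blue}: C1→Red 2·18=36, C2→Red 7·13=91, C3→Red 3·19=57, C4→Red 2·23=46, C5→Blue 2·13=26. Service 256; fixed 171; total 427.
{Red, Amber}: C1→Red 2·18=36, C2→Red 7·13=91, C3→Red 3·19=57, C4→Red 2·23=46, C5→Amber 3·13=39. Service 269; fixed 194; total 463.
{Red, Blue, Green, Amber, Violet}: C1→Red 2·18=36, C2→Red 7·13=91, C3→Red 3·19=57, C4→Red 2·23=46, C5→Blue 2·13=26. Service 256; fixed 465; total 721.
No other subset beats 404.

Minimum total cost: 404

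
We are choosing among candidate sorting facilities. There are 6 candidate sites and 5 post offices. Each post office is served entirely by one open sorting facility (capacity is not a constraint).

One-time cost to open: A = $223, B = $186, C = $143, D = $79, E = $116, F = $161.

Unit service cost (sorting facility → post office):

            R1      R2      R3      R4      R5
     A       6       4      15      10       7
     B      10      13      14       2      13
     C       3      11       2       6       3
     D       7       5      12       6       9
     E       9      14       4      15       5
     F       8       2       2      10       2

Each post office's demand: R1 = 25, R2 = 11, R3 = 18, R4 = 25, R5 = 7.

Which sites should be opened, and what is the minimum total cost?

For any fixed open set, each post office goes to its cheapest open site; total = fixed + service.
{C}: R1→C 3·25=75, R2→C 11·11=121, R3→C 2·18=36, R4→C 6·25=150, R5→C 3·7=21. Service 403; fixed 143; total 546.
{C, D}: R1→C 3·25=75, R2→D 5·11=55, R3→C 2·18=36, R4→C 6·25=150, R5→C 3·7=21. Service 337; fixed 222; total 559.
{C, F}: service 297 + fixed 304 = 601
{A, B, C, D, E, F}: service 197 + fixed 908 = 1105
No other subset beats 546.

Open C only; minimum total cost 546.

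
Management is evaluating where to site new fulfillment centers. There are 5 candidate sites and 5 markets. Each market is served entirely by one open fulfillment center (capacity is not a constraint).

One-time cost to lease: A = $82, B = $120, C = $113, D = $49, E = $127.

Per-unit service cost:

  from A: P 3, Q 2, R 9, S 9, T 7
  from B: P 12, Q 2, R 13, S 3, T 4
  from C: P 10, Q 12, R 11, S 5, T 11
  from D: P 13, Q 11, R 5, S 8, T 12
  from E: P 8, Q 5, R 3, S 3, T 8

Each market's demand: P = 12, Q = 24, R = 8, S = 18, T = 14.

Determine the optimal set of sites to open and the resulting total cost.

Open A and B; minimum total cost 468.

For any fixed open set, each market goes to its cheapest open site; total = fixed + service.
{A, B}: P→A 3·12=36, Q→A 2·24=48, R→A 9·8=72, S→B 3·18=54, T→B 4·14=56. Service 266; fixed 202; total 468.
{A, E}: service 260 + fixed 209 = 469
{A, B, D}: P→A 3·12=36, Q→A 2·24=48, R→D 5·8=40, S→B 3·18=54, T→B 4·14=56. Service 234; fixed 251; total 485.
{A, B, C, D, E}: service 218 + fixed 491 = 709
No other subset beats 468.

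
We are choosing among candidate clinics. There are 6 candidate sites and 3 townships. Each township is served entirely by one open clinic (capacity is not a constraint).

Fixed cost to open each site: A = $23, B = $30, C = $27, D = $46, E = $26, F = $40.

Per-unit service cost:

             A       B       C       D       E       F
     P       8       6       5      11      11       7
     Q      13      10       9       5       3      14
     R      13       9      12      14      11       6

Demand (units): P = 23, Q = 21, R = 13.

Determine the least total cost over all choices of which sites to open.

Minimum total cost: 349

For any fixed open set, each township goes to its cheapest open site; total = fixed + service.
{C, E, F}: P→C 5·23=115, Q→E 3·21=63, R→F 6·13=78. Service 256; fixed 93; total 349.
{E, F}: service 302 + fixed 66 = 368
{A, C, E, F}: service 256 + fixed 116 = 372
{A, B, C, D, E, F}: P→C 5·23=115, Q→E 3·21=63, R→F 6·13=78. Service 256; fixed 192; total 448.
No other subset beats 349.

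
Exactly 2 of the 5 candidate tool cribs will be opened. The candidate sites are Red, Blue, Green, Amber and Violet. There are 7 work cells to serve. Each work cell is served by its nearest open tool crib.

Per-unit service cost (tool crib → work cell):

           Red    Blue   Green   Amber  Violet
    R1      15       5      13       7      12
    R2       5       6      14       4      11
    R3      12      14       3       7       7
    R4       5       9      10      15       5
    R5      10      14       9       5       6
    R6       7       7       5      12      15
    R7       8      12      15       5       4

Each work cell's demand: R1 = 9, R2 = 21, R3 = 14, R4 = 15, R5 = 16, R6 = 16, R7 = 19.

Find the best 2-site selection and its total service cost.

With exactly 2 open, each work cell uses its cheapest among the chosen.
{Green, Amber}: R1→Amber 7·9=63, R2→Amber 4·21=84, R3→Green 3·14=42, R4→Green 10·15=150, R5→Amber 5·16=80, R6→Green 5·16=80, R7→Amber 5·19=95. Service cost 594.
{Red, Amber}: service cost 607
{Blue, Violet}: service cost 628
Among all 10 size-2 choices, {Green, Amber} is lowest.

Choose Green and Amber; total service cost 594.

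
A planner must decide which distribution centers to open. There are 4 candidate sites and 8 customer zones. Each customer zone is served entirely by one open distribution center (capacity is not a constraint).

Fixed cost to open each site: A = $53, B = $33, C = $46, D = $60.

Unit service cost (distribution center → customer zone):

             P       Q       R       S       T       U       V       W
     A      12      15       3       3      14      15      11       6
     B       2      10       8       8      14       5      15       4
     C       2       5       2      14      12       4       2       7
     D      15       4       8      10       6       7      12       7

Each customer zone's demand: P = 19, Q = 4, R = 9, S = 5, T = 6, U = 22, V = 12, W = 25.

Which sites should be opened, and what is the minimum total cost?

Open B and C; minimum total cost 479.

For any fixed open set, each customer zone goes to its cheapest open site; total = fixed + service.
{B, C}: P→B 2·19=38, Q→C 5·4=20, R→C 2·9=18, S→B 8·5=40, T→C 12·6=72, U→C 4·22=88, V→C 2·12=24, W→B 4·25=100. Service 400; fixed 79; total 479.
{B, C, D}: service 360 + fixed 139 = 499
{A, B, C}: service 375 + fixed 132 = 507
{A, B, C, D}: service 335 + fixed 192 = 527
(All 15 nonempty subsets were checked; B and C is lowest.)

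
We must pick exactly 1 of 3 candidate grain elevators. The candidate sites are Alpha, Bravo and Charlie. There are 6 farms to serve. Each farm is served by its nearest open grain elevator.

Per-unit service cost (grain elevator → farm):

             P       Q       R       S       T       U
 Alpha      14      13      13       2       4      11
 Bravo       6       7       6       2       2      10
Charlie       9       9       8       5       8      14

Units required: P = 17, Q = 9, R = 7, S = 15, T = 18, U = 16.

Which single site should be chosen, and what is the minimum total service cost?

Choose Bravo only; total service cost 433.

With exactly 1 open, each farm uses its cheapest among the chosen.
{Bravo}: P→Bravo 6·17=102, Q→Bravo 7·9=63, R→Bravo 6·7=42, S→Bravo 2·15=30, T→Bravo 2·18=36, U→Bravo 10·16=160. Service cost 433.
{Alpha}: service cost 724
{Charlie}: service cost 733
Among all 3 size-1 choices, {Bravo} is lowest.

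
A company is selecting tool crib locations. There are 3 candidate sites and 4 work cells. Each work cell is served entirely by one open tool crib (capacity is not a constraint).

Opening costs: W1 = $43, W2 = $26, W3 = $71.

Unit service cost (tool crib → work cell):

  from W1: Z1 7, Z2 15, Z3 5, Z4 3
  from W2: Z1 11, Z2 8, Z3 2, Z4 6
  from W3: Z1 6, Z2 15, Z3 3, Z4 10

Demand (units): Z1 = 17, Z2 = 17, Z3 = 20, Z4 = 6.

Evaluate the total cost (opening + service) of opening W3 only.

Total cost: 548

Each work cell is assigned to its cheapest site among the open ones.
{W3}: Z1→W3 6·17=102, Z2→W3 15·17=255, Z3→W3 3·20=60, Z4→W3 10·6=60. Service 477; fixed 71; total 548.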